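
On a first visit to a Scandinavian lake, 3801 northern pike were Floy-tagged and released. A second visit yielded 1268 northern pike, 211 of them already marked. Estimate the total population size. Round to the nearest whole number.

N ≈ 22,842

N = (3801 × 1268) / 211 = 4819668 / 211 ≈ 22842.0 → 22842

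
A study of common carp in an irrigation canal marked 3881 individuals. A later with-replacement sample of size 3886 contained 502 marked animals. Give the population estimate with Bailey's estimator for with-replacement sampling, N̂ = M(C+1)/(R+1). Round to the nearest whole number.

N̂ = 3881·(3886+1)/(502+1) = 3881·3887/503 = 15085447/503 ≈ 29990.9 → 29991

N ≈ 29,991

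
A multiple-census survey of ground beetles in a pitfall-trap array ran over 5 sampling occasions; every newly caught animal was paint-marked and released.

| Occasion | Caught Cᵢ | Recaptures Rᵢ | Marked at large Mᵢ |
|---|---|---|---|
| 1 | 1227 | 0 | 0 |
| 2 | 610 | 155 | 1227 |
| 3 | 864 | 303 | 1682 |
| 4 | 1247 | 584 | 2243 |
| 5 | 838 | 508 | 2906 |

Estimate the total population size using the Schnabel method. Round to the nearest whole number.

Σ MᵢCᵢ = 0·1227 + 1227·610 + 1682·864 + 2243·1247 + 2906·838 = 0 + 748470 + 1453248 + 2797021 + 2435228 = 7433967
Σ Rᵢ = 0 + 155 + 303 + 584 + 508 = 1550
N̂ = 7433967 / 1550 ≈ 4796.1 → 4796

N ≈ 4796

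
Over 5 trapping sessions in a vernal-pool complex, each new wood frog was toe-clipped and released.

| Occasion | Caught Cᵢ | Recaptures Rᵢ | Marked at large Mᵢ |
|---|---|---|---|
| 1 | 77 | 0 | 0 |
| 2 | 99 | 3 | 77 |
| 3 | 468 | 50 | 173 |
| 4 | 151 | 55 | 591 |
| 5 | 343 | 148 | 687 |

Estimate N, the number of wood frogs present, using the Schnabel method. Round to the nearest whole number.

N ≈ 1615

Σ MᵢCᵢ = 0·77 + 77·99 + 173·468 + 591·151 + 687·343 = 0 + 7623 + 80964 + 89241 + 235641 = 413469
Σ Rᵢ = 0 + 3 + 50 + 55 + 148 = 256
N̂ = 413469 / 256 ≈ 1615.1 → 1615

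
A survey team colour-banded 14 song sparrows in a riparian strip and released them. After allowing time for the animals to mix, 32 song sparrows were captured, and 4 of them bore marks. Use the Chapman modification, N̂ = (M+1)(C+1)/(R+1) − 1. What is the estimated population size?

N = 98

N̂ = (14+1)(32+1)/(4+1) − 1 = 15·33/5 − 1
= 495/5 − 1 = 99 − 1 = 98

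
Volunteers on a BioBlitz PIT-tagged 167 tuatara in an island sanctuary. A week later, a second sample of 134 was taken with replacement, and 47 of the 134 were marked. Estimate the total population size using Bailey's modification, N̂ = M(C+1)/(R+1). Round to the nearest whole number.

N ≈ 470

N̂ = 167·(134+1)/(47+1) = 167·135/48 = 22545/48 ≈ 469.7 → 470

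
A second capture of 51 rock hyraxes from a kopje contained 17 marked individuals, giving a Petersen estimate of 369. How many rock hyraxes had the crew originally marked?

From N = M·C/R: M = N·R / C = 369·17 / 51 = 6273 / 51 = 123.

M = 123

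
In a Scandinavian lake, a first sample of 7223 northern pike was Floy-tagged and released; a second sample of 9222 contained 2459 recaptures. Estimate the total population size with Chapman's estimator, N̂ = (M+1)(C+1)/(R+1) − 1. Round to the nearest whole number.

N ≈ 27,083

N̂ = (7223+1)(9222+1)/(2459+1) − 1 = 7224·9223/2460 − 1
= 66626952/2460 − 1 ≈ 27084.1 − 1 ≈ 27083.1 → 27083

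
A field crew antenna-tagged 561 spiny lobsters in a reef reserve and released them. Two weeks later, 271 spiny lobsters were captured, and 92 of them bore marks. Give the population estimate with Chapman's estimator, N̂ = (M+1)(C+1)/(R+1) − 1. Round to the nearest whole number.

N̂ = (561+1)(271+1)/(92+1) − 1 = 562·272/93 − 1
= 152864/93 − 1 ≈ 1643.7 − 1 ≈ 1642.7 → 1643

N ≈ 1643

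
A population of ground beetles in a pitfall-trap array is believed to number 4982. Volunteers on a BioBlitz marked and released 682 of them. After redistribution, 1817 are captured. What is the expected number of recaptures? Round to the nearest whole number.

expected recaptures ≈ 249

Expected recaptures E[R] = M·C / N.
E[R] = 682 × 1817 / 4982 = 1239194 / 4982 ≈ 248.7 → 249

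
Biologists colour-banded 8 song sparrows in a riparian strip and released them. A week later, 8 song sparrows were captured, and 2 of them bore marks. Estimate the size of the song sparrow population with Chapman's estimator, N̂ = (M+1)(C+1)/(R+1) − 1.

N̂ = (8+1)(8+1)/(2+1) − 1 = 9·9/3 − 1
= 81/3 − 1 = 27 − 1 = 26

N = 26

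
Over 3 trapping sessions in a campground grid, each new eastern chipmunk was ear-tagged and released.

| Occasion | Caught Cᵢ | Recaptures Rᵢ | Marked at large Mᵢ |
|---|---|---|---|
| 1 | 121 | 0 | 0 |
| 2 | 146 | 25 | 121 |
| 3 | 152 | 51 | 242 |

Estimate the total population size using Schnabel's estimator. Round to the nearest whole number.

N ≈ 716

Σ MᵢCᵢ = 0·121 + 121·146 + 242·152 = 0 + 17666 + 36784 = 54450
Σ Rᵢ = 0 + 25 + 51 = 76
N̂ = 54450 / 76 ≈ 716.4 → 716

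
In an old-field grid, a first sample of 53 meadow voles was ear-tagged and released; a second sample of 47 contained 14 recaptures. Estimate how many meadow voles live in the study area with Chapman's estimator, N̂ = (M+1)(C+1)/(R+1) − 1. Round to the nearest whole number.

N̂ = (53+1)(47+1)/(14+1) − 1 = 54·48/15 − 1
= 2592/15 − 1 ≈ 172.8 − 1 ≈ 171.8 → 172

N ≈ 172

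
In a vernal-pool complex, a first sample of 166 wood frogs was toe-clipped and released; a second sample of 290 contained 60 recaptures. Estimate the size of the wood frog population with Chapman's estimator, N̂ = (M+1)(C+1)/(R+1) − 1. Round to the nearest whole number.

N ≈ 796

N̂ = (166+1)(290+1)/(60+1) − 1 = 167·291/61 − 1
= 48597/61 − 1 ≈ 796.7 − 1 ≈ 795.7 → 796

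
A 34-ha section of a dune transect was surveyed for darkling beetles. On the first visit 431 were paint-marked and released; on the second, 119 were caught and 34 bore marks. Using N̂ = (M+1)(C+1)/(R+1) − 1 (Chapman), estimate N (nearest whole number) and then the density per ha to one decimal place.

N̂ = 432·120/35 − 1 = 51840/35 − 1 ≈ 1480.1 → 1480
Density = N̂ / area = 1480 / 34 ≈ 43.53 → 43.5 per ha

density ≈ 43.5 darkling beetles per ha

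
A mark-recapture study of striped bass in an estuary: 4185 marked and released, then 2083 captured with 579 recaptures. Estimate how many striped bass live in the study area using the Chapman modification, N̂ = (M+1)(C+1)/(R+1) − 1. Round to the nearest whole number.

N ≈ 15,040

N̂ = (4185+1)(2083+1)/(579+1) − 1 = 4186·2084/580 − 1
= 8723624/580 − 1 ≈ 15040.7 − 1 ≈ 15039.7 → 15040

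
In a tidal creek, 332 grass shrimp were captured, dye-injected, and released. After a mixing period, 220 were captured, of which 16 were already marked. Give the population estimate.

Lincoln-Petersen assumes M/N = R/C, so N = M·C / R.
N = (332 × 220) / 16 = 73040 / 16 = 4565

N = 4565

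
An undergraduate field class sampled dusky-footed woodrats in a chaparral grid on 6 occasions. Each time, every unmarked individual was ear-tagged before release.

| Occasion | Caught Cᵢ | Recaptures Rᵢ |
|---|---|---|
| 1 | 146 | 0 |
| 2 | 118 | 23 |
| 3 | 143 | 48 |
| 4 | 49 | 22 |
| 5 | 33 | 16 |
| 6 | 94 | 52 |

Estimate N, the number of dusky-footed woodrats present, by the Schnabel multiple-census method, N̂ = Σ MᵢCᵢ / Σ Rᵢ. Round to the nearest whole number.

Marked at large before each occasion: Mᵢ = Σⱼ<ᵢ (Cⱼ − Rⱼ) → M1=0, M2=146, M3=241, M4=336, M5=363, M6=380
Σ MᵢCᵢ = 0·146 + 146·118 + 241·143 + 336·49 + 363·33 + 380·94 = 0 + 17228 + 34463 + 16464 + 11979 + 35720 = 115854
Σ Rᵢ = 0 + 23 + 48 + 22 + 16 + 52 = 161
N̂ = 115854 / 161 ≈ 719.6 → 720

N ≈ 720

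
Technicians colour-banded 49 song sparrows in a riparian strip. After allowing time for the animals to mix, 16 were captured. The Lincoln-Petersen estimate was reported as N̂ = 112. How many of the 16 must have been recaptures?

R = 7

From N = M·C/R: R = M·C / N = 49·16 / 112 = 784 / 112 = 7.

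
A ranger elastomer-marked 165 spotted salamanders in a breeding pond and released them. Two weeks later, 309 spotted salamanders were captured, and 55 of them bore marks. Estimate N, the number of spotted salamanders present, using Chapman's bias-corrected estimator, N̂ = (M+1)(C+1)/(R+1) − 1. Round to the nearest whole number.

N ≈ 918

N̂ = (165+1)(309+1)/(55+1) − 1 = 166·310/56 − 1
= 51460/56 − 1 ≈ 918.9 − 1 ≈ 917.9 → 918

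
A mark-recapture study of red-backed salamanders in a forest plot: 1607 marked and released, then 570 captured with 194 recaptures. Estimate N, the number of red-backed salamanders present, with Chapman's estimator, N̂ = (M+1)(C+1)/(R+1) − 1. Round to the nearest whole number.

N ≈ 4708

N̂ = (1607+1)(570+1)/(194+1) − 1 = 1608·571/195 − 1
= 918168/195 − 1 ≈ 4708.6 − 1 ≈ 4707.6 → 4708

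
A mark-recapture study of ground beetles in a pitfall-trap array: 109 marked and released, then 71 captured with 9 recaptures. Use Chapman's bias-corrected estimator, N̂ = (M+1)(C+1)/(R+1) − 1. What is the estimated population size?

N̂ = (109+1)(71+1)/(9+1) − 1 = 110·72/10 − 1
= 7920/10 − 1 = 792 − 1 = 791

N = 791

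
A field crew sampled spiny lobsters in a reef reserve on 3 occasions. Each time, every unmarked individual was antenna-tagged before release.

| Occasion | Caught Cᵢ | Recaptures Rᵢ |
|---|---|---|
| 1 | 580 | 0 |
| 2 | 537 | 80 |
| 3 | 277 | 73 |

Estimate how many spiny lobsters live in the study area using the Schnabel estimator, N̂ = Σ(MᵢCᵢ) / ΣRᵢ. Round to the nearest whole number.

N ≈ 3913

Marked at large before each occasion: Mᵢ = Σⱼ<ᵢ (Cⱼ − Rⱼ) → M1=0, M2=580, M3=1037
Σ MᵢCᵢ = 0·580 + 580·537 + 1037·277 = 0 + 311460 + 287249 = 598709
Σ Rᵢ = 0 + 80 + 73 = 153
N̂ = 598709 / 153 ≈ 3913.1 → 3913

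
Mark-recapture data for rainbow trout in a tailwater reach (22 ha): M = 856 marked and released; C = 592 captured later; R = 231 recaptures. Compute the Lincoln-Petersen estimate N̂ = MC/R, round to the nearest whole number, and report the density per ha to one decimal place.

density ≈ 99.7 rainbow trout per ha

N̂ = 856·592/231 = 506752/231 ≈ 2193.7 → 2194
Density = N̂ / area = 2194 / 22 ≈ 99.73 → 99.7 per ha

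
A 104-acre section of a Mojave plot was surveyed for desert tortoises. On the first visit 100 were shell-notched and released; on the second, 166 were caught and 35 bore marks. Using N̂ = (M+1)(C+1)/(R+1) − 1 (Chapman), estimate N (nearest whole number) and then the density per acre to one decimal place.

density ≈ 4.5 desert tortoises per acre

N̂ = 101·167/36 − 1 = 16867/36 − 1 ≈ 467.5 → 468
Density = N̂ / area = 468 / 104 ≈ 4.50 → 4.5 per acre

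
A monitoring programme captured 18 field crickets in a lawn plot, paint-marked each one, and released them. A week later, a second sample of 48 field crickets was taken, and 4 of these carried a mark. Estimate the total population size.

The marked fraction in the recapture sample should equal the marked fraction in the population: 4/48 = 18/N.
N = (18 × 48) / 4 = 864 / 4 = 216

N = 216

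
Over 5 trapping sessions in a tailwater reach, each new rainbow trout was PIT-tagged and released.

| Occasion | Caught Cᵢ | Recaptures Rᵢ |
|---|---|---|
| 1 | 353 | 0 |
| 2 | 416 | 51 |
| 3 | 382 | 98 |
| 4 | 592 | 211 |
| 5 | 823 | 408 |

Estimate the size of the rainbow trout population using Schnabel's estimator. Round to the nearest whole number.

N ≈ 2803

Marked at large before each occasion: Mᵢ = Σⱼ<ᵢ (Cⱼ − Rⱼ) → M1=0, M2=353, M3=718, M4=1002, M5=1383
Σ MᵢCᵢ = 0·353 + 353·416 + 718·382 + 1002·592 + 1383·823 = 0 + 146848 + 274276 + 593184 + 1138209 = 2152517
Σ Rᵢ = 0 + 51 + 98 + 211 + 408 = 768
N̂ = 2152517 / 768 ≈ 2802.8 → 2803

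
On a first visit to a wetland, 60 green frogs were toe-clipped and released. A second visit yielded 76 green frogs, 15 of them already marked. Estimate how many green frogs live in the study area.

N = 304

N = (60 × 76) / 15 = 4560 / 15 = 304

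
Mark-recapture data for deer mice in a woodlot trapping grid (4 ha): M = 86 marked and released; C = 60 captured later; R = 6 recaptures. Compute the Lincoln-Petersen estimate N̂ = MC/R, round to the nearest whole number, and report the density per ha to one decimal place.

N̂ = 86·60/6 = 5160/6 = 860
Density = N̂ / area = 860 / 4 = 215.0 per ha

density ≈ 215.0 deer mice per ha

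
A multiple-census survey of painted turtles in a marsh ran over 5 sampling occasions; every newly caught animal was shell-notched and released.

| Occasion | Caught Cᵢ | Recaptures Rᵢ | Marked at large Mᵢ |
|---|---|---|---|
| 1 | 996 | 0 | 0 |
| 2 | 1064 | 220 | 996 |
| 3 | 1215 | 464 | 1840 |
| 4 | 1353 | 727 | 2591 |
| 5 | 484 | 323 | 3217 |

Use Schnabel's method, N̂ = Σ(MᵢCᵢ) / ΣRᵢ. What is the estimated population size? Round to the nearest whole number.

Σ MᵢCᵢ = 0·996 + 996·1064 + 1840·1215 + 2591·1353 + 3217·484 = 0 + 1059744 + 2235600 + 3505623 + 1557028 = 8357995
Σ Rᵢ = 0 + 220 + 464 + 727 + 323 = 1734
N̂ = 8357995 / 1734 ≈ 4820.1 → 4820

N ≈ 4820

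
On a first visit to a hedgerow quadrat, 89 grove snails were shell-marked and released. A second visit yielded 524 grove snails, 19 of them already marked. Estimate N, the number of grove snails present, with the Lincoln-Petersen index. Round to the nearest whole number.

The marked fraction in the recapture sample should equal the marked fraction in the population: 19/524 = 89/N.
N = (89 × 524) / 19 = 46636 / 19 ≈ 2454.5 → 2455

N ≈ 2455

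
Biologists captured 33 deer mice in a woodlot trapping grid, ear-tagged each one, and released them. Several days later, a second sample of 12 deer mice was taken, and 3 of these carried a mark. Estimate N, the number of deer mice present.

N = 132

N = (33 × 12) / 3 = 396 / 3 = 132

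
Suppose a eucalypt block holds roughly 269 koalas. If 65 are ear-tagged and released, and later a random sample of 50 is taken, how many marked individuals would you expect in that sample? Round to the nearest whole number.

Expected recaptures E[R] = M·C / N.
E[R] = 65 × 50 / 269 = 3250 / 269 ≈ 12.1 → 12

expected recaptures ≈ 12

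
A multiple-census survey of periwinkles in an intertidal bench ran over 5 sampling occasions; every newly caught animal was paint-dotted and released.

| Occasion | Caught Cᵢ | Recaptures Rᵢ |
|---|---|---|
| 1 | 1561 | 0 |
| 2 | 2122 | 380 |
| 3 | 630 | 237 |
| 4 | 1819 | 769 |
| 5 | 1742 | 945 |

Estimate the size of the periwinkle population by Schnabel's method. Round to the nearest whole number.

N ≈ 8745

Marked at large before each occasion: Mᵢ = Σⱼ<ᵢ (Cⱼ − Rⱼ) → M1=0, M2=1561, M3=3303, M4=3696, M5=4746
Σ MᵢCᵢ = 0·1561 + 1561·2122 + 3303·630 + 3696·1819 + 4746·1742 = 0 + 3312442 + 2080890 + 6723024 + 8267532 = 20383888
Σ Rᵢ = 0 + 380 + 237 + 769 + 945 = 2331
N̂ = 20383888 / 2331 ≈ 8744.7 → 8745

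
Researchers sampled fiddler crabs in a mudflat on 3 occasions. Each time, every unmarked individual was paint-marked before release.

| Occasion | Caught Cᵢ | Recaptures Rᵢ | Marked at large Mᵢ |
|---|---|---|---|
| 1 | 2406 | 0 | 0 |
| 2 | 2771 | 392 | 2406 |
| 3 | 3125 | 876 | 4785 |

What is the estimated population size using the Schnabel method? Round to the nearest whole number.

N ≈ 17,051

Σ MᵢCᵢ = 0·2406 + 2406·2771 + 4785·3125 = 0 + 6667026 + 14953125 = 21620151
Σ Rᵢ = 0 + 392 + 876 = 1268
N̂ = 21620151 / 1268 ≈ 17050.6 → 17051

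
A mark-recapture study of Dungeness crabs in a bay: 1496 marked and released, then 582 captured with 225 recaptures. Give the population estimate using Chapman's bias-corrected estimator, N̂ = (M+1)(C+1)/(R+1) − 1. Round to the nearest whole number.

N̂ = (1496+1)(582+1)/(225+1) − 1 = 1497·583/226 − 1
= 872751/226 − 1 ≈ 3861.7 − 1 ≈ 3860.7 → 3861

N ≈ 3861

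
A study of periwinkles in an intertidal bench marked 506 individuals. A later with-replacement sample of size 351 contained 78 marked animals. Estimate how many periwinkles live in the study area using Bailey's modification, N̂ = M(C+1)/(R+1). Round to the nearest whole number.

N̂ = 506·(351+1)/(78+1) = 506·352/79 = 178112/79 ≈ 2254.6 → 2255

N ≈ 2255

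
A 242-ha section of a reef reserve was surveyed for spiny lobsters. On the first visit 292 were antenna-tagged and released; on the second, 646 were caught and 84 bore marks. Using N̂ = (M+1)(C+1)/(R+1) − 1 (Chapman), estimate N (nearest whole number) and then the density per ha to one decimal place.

density ≈ 9.2 spiny lobsters per ha

N̂ = 293·647/85 − 1 = 189571/85 − 1 ≈ 2229.2 → 2229
Density = N̂ / area = 2229 / 242 ≈ 9.21 → 9.2 per ha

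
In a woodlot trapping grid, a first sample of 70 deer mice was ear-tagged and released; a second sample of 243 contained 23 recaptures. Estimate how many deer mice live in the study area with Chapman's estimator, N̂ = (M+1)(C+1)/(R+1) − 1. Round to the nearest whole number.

N̂ = (70+1)(243+1)/(23+1) − 1 = 71·244/24 − 1
= 17324/24 − 1 ≈ 721.8 − 1 ≈ 720.8 → 721

N ≈ 721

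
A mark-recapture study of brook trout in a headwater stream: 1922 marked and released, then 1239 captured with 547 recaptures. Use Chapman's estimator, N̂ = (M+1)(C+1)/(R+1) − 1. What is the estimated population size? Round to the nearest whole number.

N ≈ 4350

N̂ = (1922+1)(1239+1)/(547+1) − 1 = 1923·1240/548 − 1
= 2384520/548 − 1 ≈ 4351.3 − 1 ≈ 4350.3 → 4350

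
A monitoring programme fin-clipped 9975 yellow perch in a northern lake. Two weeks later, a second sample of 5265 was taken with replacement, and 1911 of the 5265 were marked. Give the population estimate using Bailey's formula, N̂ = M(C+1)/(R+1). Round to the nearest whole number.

N ≈ 27,473

N̂ = 9975·(5265+1)/(1911+1) = 9975·5266/1912 = 52528350/1912 ≈ 27473.0 → 27473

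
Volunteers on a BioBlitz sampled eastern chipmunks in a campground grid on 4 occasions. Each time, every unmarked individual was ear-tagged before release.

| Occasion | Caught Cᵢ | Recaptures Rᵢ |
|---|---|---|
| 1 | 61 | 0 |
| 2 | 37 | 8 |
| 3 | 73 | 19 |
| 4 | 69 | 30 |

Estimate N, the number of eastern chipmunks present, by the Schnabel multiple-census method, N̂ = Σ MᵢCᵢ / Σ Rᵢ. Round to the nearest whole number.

Marked at large before each occasion: Mᵢ = Σⱼ<ᵢ (Cⱼ − Rⱼ) → M1=0, M2=61, M3=90, M4=144
Σ MᵢCᵢ = 0·61 + 61·37 + 90·73 + 144·69 = 0 + 2257 + 6570 + 9936 = 18763
Σ Rᵢ = 0 + 8 + 19 + 30 = 57
N̂ = 18763 / 57 ≈ 329.2 → 329

N ≈ 329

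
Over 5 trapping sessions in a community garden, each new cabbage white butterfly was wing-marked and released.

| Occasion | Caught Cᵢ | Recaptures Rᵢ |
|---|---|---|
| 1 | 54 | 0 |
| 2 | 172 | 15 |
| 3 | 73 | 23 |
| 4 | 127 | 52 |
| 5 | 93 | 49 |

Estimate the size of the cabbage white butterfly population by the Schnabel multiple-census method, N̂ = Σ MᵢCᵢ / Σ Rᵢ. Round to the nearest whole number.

N ≈ 641

Marked at large before each occasion: Mᵢ = Σⱼ<ᵢ (Cⱼ − Rⱼ) → M1=0, M2=54, M3=211, M4=261, M5=336
Σ MᵢCᵢ = 0·54 + 54·172 + 211·73 + 261·127 + 336·93 = 0 + 9288 + 15403 + 33147 + 31248 = 89086
Σ Rᵢ = 0 + 15 + 23 + 52 + 49 = 139
N̂ = 89086 / 139 ≈ 640.9 → 641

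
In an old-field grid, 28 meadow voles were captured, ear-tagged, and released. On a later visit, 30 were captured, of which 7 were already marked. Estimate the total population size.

N = 120

N = (28 × 30) / 7 = 840 / 7 = 120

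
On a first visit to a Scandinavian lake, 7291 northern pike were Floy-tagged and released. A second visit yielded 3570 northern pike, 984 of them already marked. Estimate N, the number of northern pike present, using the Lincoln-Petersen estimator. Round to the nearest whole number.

N ≈ 26,452

If marked individuals mix randomly, R/C ≈ M/N, giving N ≈ M·C/R.
N = (7291 × 3570) / 984 = 26028870 / 984 ≈ 26452.1 → 26452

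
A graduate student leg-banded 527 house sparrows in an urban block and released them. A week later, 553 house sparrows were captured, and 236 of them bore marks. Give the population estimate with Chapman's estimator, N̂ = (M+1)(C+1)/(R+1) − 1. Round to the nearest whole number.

N̂ = (527+1)(553+1)/(236+1) − 1 = 528·554/237 − 1
= 292512/237 − 1 ≈ 1234.2 − 1 ≈ 1233.2 → 1233

N ≈ 1233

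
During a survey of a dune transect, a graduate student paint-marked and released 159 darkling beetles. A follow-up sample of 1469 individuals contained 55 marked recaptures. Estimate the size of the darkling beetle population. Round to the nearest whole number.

N ≈ 4247

N = (159 × 1469) / 55 = 233571 / 55 ≈ 4246.7 → 4247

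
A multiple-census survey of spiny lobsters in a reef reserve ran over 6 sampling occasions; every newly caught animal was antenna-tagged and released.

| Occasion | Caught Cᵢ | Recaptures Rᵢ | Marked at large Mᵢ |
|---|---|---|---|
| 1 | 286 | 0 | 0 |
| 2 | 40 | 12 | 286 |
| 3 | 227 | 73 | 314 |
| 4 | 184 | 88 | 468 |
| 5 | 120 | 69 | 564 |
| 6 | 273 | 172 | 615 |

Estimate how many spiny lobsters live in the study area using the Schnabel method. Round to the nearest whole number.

Σ MᵢCᵢ = 0·286 + 286·40 + 314·227 + 468·184 + 564·120 + 615·273 = 0 + 11440 + 71278 + 86112 + 67680 + 167895 = 404405
Σ Rᵢ = 0 + 12 + 73 + 88 + 69 + 172 = 414
N̂ = 404405 / 414 ≈ 976.8 → 977

N ≈ 977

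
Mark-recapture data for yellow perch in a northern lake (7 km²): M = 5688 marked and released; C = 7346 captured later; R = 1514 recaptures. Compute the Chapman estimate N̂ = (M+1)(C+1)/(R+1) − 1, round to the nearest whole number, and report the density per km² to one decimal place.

density ≈ 3941.1 yellow perch per km²

N̂ = 5689·7347/1515 − 1 = 41797083/1515 − 1 ≈ 27587.8 → 27588
Density = N̂ / area = 27588 / 7 ≈ 3941.14 → 3941.1 per km²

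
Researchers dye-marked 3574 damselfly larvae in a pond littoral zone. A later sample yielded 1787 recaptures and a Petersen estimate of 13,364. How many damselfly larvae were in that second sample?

C = 6682

From N = M·C/R: C = N·R / M = 13364·1787 / 3574 = 23881468 / 3574 = 6682.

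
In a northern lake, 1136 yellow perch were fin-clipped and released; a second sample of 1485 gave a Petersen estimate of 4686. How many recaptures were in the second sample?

R = 360

From N = M·C/R: R = M·C / N = 1136·1485 / 4686 = 1686960 / 4686 = 360.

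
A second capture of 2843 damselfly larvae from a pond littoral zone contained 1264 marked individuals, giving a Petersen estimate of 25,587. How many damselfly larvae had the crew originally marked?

M = 11376

From N = M·C/R: M = N·R / C = 25587·1264 / 2843 = 32341968 / 2843 = 11376.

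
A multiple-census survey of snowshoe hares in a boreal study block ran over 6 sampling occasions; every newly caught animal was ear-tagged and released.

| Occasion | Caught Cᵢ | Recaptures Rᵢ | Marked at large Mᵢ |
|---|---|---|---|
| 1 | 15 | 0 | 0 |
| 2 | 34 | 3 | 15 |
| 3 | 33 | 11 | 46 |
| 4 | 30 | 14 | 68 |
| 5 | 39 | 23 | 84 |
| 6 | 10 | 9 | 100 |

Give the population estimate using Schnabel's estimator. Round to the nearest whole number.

N ≈ 139

Σ MᵢCᵢ = 0·15 + 15·34 + 46·33 + 68·30 + 84·39 + 100·10 = 0 + 510 + 1518 + 2040 + 3276 + 1000 = 8344
Σ Rᵢ = 0 + 3 + 11 + 14 + 23 + 9 = 60
N̂ = 8344 / 60 ≈ 139.1 → 139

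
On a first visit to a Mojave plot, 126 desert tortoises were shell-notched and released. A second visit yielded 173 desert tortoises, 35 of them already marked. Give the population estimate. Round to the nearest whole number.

The marked fraction in the recapture sample should equal the marked fraction in the population: 35/173 = 126/N.
N = (126 × 173) / 35 = 21798 / 35 ≈ 622.8 → 623

N ≈ 623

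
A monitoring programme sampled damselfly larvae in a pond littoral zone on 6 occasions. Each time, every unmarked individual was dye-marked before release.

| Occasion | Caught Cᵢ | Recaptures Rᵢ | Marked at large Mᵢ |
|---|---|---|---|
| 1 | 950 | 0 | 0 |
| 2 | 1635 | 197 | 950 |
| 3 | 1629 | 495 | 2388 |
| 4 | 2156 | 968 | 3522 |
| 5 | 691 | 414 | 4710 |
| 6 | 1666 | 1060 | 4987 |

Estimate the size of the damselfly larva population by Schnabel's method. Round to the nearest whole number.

N ≈ 7849

Σ MᵢCᵢ = 0·950 + 950·1635 + 2388·1629 + 3522·2156 + 4710·691 + 4987·1666 = 0 + 1553250 + 3890052 + 7593432 + 3254610 + 8308342 = 24599686
Σ Rᵢ = 0 + 197 + 495 + 968 + 414 + 1060 = 3134
N̂ = 24599686 / 3134 ≈ 7849.3 → 7849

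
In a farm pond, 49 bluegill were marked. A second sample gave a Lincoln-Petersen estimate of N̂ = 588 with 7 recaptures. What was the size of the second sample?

C = 84

From N = M·C/R: C = N·R / M = 588·7 / 49 = 4116 / 49 = 84.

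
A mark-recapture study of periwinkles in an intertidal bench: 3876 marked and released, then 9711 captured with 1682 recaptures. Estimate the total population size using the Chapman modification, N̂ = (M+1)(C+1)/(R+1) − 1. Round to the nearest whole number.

N ≈ 22,372

N̂ = (3876+1)(9711+1)/(1682+1) − 1 = 3877·9712/1683 − 1
= 37653424/1683 − 1 ≈ 22372.8 − 1 ≈ 22371.8 → 22372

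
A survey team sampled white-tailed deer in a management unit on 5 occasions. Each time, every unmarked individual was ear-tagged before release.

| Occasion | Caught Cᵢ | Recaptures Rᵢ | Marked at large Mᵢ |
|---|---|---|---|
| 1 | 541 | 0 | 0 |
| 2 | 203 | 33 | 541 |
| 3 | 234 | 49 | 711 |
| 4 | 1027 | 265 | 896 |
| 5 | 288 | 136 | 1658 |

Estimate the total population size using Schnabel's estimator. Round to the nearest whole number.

N ≈ 3466

Σ MᵢCᵢ = 0·541 + 541·203 + 711·234 + 896·1027 + 1658·288 = 0 + 109823 + 166374 + 920192 + 477504 = 1673893
Σ Rᵢ = 0 + 33 + 49 + 265 + 136 = 483
N̂ = 1673893 / 483 ≈ 3465.6 → 3466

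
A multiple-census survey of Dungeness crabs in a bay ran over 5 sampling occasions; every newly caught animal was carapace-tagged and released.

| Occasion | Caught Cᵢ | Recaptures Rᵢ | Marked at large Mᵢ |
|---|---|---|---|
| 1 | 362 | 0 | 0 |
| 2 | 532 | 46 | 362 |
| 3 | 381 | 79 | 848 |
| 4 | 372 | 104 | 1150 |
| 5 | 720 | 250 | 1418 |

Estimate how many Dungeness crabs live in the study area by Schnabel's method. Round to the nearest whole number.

Σ MᵢCᵢ = 0·362 + 362·532 + 848·381 + 1150·372 + 1418·720 = 0 + 192584 + 323088 + 427800 + 1020960 = 1964432
Σ Rᵢ = 0 + 46 + 79 + 104 + 250 = 479
N̂ = 1964432 / 479 ≈ 4101.1 → 4101

N ≈ 4101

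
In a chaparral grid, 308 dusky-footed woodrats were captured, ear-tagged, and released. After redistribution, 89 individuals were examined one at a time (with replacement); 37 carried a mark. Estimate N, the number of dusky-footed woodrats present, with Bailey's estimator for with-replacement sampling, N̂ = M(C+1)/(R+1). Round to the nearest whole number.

N̂ = 308·(89+1)/(37+1) = 308·90/38 = 27720/38 ≈ 729.47 → 729

N ≈ 729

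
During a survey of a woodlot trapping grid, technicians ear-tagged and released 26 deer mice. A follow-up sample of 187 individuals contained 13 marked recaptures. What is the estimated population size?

N = 374

N = (26 × 187) / 13 = 4862 / 13 = 374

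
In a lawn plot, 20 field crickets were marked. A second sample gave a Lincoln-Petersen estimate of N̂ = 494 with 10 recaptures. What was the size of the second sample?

C = 247

From N = M·C/R: C = N·R / M = 494·10 / 20 = 4940 / 20 = 247.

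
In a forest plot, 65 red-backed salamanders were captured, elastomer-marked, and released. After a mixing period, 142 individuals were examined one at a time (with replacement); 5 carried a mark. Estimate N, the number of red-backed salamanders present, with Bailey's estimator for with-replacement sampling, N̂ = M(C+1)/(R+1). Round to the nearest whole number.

N̂ = 65·(142+1)/(5+1) = 65·143/6 = 9295/6 ≈ 1549.2 → 1549

N ≈ 1549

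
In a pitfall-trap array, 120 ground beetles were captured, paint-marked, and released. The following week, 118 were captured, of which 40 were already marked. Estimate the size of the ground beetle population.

N = (120 × 118) / 40 = 14160 / 40 = 354

N = 354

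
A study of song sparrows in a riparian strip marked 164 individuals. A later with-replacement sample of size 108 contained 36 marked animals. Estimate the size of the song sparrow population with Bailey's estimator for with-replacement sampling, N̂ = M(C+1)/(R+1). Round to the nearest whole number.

N ≈ 483

N̂ = 164·(108+1)/(36+1) = 164·109/37 = 17876/37 ≈ 483.1 → 483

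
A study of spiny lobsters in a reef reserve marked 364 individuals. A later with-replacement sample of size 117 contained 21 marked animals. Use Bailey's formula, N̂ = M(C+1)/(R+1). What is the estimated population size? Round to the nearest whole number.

N ≈ 1952

N̂ = 364·(117+1)/(21+1) = 364·118/22 = 42952/22 ≈ 1952.4 → 1952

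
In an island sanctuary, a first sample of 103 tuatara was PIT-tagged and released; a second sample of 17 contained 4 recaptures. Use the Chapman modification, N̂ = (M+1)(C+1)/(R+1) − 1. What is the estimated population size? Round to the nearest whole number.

N̂ = (103+1)(17+1)/(4+1) − 1 = 104·18/5 − 1
= 1872/5 − 1 ≈ 374.4 − 1 ≈ 373.4 → 373

N ≈ 373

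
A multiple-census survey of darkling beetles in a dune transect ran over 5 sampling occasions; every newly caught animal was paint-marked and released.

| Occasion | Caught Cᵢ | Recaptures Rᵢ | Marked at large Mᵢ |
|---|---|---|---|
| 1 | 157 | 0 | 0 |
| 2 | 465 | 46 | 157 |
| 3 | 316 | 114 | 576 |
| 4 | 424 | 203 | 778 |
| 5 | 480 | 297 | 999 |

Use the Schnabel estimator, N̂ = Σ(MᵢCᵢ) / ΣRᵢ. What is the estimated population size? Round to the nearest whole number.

N ≈ 1613

Σ MᵢCᵢ = 0·157 + 157·465 + 576·316 + 778·424 + 999·480 = 0 + 73005 + 182016 + 329872 + 479520 = 1064413
Σ Rᵢ = 0 + 46 + 114 + 203 + 297 = 660
N̂ = 1064413 / 660 ≈ 1612.7 → 1613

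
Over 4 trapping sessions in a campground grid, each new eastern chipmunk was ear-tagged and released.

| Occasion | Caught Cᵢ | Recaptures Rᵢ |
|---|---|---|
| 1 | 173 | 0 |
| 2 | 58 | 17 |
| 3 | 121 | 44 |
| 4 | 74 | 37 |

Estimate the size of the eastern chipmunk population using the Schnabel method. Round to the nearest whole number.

N ≈ 586

Marked at large before each occasion: Mᵢ = Σⱼ<ᵢ (Cⱼ − Rⱼ) → M1=0, M2=173, M3=214, M4=291
Σ MᵢCᵢ = 0·173 + 173·58 + 214·121 + 291·74 = 0 + 10034 + 25894 + 21534 = 57462
Σ Rᵢ = 0 + 17 + 44 + 37 = 98
N̂ = 57462 / 98 ≈ 586.3 → 586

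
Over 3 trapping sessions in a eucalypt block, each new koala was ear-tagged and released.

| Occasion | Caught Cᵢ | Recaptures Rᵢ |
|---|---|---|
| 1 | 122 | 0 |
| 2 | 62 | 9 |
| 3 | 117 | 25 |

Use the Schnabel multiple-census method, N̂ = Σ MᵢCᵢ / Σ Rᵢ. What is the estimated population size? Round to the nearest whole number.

N ≈ 825

Marked at large before each occasion: Mᵢ = Σⱼ<ᵢ (Cⱼ − Rⱼ) → M1=0, M2=122, M3=175
Σ MᵢCᵢ = 0·122 + 122·62 + 175·117 = 0 + 7564 + 20475 = 28039
Σ Rᵢ = 0 + 9 + 25 = 34
N̂ = 28039 / 34 ≈ 824.7 → 825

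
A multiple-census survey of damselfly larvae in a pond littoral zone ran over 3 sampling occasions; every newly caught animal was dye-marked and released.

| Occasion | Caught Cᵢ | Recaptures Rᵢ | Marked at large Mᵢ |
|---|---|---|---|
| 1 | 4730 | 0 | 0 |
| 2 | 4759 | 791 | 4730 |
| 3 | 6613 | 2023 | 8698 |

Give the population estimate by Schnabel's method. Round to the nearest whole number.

Σ MᵢCᵢ = 0·4730 + 4730·4759 + 8698·6613 = 0 + 22510070 + 57519874 = 80029944
Σ Rᵢ = 0 + 791 + 2023 = 2814
N̂ = 80029944 / 2814 ≈ 28439.9 → 28440

N ≈ 28,440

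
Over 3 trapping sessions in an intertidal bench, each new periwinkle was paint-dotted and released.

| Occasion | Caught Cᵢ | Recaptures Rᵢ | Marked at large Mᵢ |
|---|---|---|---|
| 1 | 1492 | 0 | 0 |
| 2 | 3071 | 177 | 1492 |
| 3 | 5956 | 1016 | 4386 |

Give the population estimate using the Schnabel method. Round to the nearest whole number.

N ≈ 25,738

Σ MᵢCᵢ = 0·1492 + 1492·3071 + 4386·5956 = 0 + 4581932 + 26123016 = 30704948
Σ Rᵢ = 0 + 177 + 1016 = 1193
N̂ = 30704948 / 1193 ≈ 25737.6 → 25738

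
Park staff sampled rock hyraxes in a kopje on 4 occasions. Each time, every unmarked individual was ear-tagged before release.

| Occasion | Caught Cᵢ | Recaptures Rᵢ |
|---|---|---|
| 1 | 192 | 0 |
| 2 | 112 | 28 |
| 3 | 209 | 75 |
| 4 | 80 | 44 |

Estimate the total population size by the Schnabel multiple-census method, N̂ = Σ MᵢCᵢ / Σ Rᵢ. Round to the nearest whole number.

N ≈ 762

Marked at large before each occasion: Mᵢ = Σⱼ<ᵢ (Cⱼ − Rⱼ) → M1=0, M2=192, M3=276, M4=410
Σ MᵢCᵢ = 0·192 + 192·112 + 276·209 + 410·80 = 0 + 21504 + 57684 + 32800 = 111988
Σ Rᵢ = 0 + 28 + 75 + 44 = 147
N̂ = 111988 / 147 ≈ 761.8 → 762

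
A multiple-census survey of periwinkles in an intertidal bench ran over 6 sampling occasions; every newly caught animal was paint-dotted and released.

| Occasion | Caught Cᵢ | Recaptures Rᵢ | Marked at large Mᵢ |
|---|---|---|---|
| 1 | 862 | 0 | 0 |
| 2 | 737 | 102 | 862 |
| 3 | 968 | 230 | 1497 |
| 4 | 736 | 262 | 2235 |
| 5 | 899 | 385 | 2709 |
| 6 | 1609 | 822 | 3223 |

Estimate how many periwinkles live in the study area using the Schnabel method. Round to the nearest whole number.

Σ MᵢCᵢ = 0·862 + 862·737 + 1497·968 + 2235·736 + 2709·899 + 3223·1609 = 0 + 635294 + 1449096 + 1644960 + 2435391 + 5185807 = 11350548
Σ Rᵢ = 0 + 102 + 230 + 262 + 385 + 822 = 1801
N̂ = 11350548 / 1801 ≈ 6302.4 → 6302

N ≈ 6302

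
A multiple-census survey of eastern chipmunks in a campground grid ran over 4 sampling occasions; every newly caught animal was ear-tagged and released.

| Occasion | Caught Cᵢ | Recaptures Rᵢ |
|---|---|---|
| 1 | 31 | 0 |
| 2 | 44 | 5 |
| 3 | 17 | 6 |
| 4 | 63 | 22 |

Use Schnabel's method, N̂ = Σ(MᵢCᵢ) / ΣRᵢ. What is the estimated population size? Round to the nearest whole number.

Marked at large before each occasion: Mᵢ = Σⱼ<ᵢ (Cⱼ − Rⱼ) → M1=0, M2=31, M3=70, M4=81
Σ MᵢCᵢ = 0·31 + 31·44 + 70·17 + 81·63 = 0 + 1364 + 1190 + 5103 = 7657
Σ Rᵢ = 0 + 5 + 6 + 22 = 33
N̂ = 7657 / 33 ≈ 232.0 → 232

N ≈ 232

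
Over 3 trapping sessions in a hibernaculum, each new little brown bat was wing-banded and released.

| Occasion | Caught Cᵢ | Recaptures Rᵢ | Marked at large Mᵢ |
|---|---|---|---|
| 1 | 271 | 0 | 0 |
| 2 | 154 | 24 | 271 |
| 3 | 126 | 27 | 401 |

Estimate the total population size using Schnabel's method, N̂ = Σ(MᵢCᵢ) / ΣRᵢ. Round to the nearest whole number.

Σ MᵢCᵢ = 0·271 + 271·154 + 401·126 = 0 + 41734 + 50526 = 92260
Σ Rᵢ = 0 + 24 + 27 = 51
N̂ = 92260 / 51 ≈ 1809.0 → 1809

N ≈ 1809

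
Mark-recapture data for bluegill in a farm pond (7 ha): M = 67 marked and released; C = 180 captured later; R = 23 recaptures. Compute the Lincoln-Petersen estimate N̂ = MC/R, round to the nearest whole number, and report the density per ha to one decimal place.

density ≈ 74.9 bluegill per ha

N̂ = 67·180/23 = 12060/23 ≈ 524.3 → 524
Density = N̂ / area = 524 / 7 ≈ 74.86 → 74.9 per ha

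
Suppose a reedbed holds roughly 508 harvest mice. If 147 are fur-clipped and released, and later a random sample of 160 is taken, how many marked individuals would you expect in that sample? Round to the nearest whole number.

Expected recaptures E[R] = M·C / N.
E[R] = 147 × 160 / 508 = 23520 / 508 ≈ 46.3 → 46

expected recaptures ≈ 46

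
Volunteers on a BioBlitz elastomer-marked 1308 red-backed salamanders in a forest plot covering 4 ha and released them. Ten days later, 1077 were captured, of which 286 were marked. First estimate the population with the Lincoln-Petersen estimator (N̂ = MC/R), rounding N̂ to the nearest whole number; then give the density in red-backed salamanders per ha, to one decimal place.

density ≈ 1231.5 red-backed salamanders per ha

N̂ = 1308·1077/286 = 1408716/286 ≈ 4925.6 → 4926
Density = N̂ / area = 4926 / 4 ≈ 1231.50 → 1231.5 per ha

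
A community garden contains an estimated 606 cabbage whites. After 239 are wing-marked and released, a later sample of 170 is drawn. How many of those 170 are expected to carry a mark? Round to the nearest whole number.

The marked fraction of the population is 239/606, so in a sample of 170 expect C·(M/N) marked.
E[R] = 239 × 170 / 606 = 40630 / 606 ≈ 67.0 → 67

expected recaptures ≈ 67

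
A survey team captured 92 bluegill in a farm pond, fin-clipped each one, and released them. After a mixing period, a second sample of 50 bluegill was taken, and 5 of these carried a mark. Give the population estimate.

N = 920

Lincoln-Petersen assumes M/N = R/C, so N = M·C / R.
N = (92 × 50) / 5 = 4600 / 5 = 920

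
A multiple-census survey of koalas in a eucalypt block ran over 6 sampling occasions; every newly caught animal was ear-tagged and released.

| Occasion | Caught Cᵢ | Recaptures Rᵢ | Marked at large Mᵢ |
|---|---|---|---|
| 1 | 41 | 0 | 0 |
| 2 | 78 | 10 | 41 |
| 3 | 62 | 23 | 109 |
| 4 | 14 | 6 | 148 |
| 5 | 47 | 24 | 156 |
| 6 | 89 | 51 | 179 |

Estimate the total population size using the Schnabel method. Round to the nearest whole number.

N ≈ 310

Σ MᵢCᵢ = 0·41 + 41·78 + 109·62 + 148·14 + 156·47 + 179·89 = 0 + 3198 + 6758 + 2072 + 7332 + 15931 = 35291
Σ Rᵢ = 0 + 10 + 23 + 6 + 24 + 51 = 114
N̂ = 35291 / 114 ≈ 309.6 → 310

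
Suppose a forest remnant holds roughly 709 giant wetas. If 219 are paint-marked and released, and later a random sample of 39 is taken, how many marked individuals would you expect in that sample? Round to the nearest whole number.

expected recaptures ≈ 12

The marked fraction of the population is 219/709, so in a sample of 39 expect C·(M/N) marked.
E[R] = 219 × 39 / 709 = 8541 / 709 ≈ 12.0 → 12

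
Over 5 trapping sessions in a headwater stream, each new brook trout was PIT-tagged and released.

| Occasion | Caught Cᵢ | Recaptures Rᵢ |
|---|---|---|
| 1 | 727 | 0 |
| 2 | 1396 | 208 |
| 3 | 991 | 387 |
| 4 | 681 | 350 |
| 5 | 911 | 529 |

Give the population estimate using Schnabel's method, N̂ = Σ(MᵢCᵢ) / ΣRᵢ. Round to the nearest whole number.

N ≈ 4901

Marked at large before each occasion: Mᵢ = Σⱼ<ᵢ (Cⱼ − Rⱼ) → M1=0, M2=727, M3=1915, M4=2519, M5=2850
Σ MᵢCᵢ = 0·727 + 727·1396 + 1915·991 + 2519·681 + 2850·911 = 0 + 1014892 + 1897765 + 1715439 + 2596350 = 7224446
Σ Rᵢ = 0 + 208 + 387 + 350 + 529 = 1474
N̂ = 7224446 / 1474 ≈ 4901.3 → 4901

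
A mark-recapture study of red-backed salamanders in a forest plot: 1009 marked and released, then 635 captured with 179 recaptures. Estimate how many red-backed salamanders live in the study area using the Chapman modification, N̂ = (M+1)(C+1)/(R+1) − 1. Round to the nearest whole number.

N ≈ 3568

N̂ = (1009+1)(635+1)/(179+1) − 1 = 1010·636/180 − 1
= 642360/180 − 1 ≈ 3568.7 − 1 ≈ 3567.7 → 3568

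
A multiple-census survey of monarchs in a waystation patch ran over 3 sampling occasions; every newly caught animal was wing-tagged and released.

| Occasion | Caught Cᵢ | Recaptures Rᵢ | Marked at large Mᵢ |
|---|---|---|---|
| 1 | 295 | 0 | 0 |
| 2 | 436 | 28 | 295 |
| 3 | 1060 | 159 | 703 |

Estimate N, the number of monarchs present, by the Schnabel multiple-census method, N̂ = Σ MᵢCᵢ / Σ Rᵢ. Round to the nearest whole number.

N ≈ 4673

Σ MᵢCᵢ = 0·295 + 295·436 + 703·1060 = 0 + 128620 + 745180 = 873800
Σ Rᵢ = 0 + 28 + 159 = 187
N̂ = 873800 / 187 ≈ 4672.7 → 4673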